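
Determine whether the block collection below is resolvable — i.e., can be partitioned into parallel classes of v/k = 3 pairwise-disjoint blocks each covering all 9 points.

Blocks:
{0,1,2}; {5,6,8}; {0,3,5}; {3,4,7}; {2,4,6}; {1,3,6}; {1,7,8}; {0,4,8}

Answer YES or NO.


v = 9, block size k = 3, number of blocks = 8.
For resolvability, blocks must partition into parallel classes of size v/k = 3.
Total blocks must therefore be a multiple of 3: 8 = 3·2 + 2 ⇒ not divisible ✗.
Resolvable? NO.

NO


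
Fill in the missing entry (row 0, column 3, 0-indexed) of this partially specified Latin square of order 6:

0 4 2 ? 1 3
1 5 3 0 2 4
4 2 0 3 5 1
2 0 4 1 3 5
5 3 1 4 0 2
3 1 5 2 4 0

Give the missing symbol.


Row 0 contains symbols [0, 1, 2, 3, 4] — missing [5].
Column 3 contains symbols [0, 1, 2, 3, 4] — missing [5].
The missing symbol must appear in both missing sets; intersection = [5].
Therefore the hidden value is 5.

Missing value = 5.


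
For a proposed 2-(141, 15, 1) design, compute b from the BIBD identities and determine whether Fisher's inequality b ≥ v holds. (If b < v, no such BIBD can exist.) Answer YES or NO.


b = λv(v − 1)/(k(k − 1)) = 1·141·140/(15·14) = 19740/210 = 94.
Compare with v = 141: b < v, so Fisher's inequality fails.

NO


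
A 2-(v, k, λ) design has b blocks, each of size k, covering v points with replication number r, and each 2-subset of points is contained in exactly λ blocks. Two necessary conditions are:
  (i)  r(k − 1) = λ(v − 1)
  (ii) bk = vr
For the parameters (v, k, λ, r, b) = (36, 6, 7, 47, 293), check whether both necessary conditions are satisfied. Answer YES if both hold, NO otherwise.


Condition (i): r(k − 1) = 47·5 = 235; λ(v − 1) = 7·35 = 245. Match? NO.
Condition (ii): bk = 293·6 = 1758; vr = 36·47 = 1692. Match? NO.
Both conditions hold? NO.

NO


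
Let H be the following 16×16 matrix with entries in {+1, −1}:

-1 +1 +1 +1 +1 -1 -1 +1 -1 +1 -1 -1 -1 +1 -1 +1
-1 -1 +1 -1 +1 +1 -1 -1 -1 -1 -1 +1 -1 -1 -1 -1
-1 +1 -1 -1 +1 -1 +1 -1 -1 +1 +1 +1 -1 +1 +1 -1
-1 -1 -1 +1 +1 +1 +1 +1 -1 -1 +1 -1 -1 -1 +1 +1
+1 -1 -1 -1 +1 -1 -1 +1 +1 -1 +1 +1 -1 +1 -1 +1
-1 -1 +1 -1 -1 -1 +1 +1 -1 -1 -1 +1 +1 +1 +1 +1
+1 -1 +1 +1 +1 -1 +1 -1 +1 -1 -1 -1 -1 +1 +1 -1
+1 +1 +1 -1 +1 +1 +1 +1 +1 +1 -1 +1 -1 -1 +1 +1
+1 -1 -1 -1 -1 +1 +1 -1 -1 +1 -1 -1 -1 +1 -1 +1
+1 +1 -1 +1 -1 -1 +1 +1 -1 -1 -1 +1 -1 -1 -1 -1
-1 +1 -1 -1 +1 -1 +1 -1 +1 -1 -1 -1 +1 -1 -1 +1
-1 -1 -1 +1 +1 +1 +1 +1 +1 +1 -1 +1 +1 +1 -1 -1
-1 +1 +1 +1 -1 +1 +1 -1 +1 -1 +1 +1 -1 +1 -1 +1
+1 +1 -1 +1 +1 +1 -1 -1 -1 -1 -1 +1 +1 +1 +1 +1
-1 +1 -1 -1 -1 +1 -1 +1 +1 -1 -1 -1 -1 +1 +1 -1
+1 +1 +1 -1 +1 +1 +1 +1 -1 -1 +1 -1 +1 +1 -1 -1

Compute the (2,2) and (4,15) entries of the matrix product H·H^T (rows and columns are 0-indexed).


Row 2 of H: [-1, 1, -1, -1, 1, -1, 1, -1, -1, 1, 1, 1, -1, 1, 1, -1].
Row 4 of H: [1, -1, -1, -1, 1, -1, -1, 1, 1, -1, 1, 1, -1, 1, -1, 1].
Row 15 of H: [1, 1, 1, -1, 1, 1, 1, 1, -1, -1, 1, -1, 1, 1, -1, -1].
(H·H^T)[2][2] = Σ_j H[2][j]·H[2][j] = (-1)² + (1)² + (-1)² + (-1)² + (1)² + (-1)² + (1)² + (-1)² + (-1)² + (1)² + (1)² + (1)² + (-1)² + (1)² + (1)² + (-1)² = 1 + 1 + 1 + 1 + 1 + 1 + 1 + 1 + 1 + 1 + 1 + 1 + 1 + 1 + 1 + 1 = 16.
(H·H^T)[4][15] = Σ_j H[4][j]·H[15][j] = (1)·(1) + (-1)·(1) + (-1)·(1) + (-1)·(-1) + (1)·(1) + (-1)·(1) + (-1)·(1) + (1)·(1) + (1)·(-1) + (-1)·(-1) + (1)·(1) + (1)·(-1) + (-1)·(1) + (1)·(1) + (-1)·(-1) + (1)·(-1) = 1 + -1 + -1 + 1 + 1 + -1 + -1 + 1 + -1 + 1 + 1 + -1 + -1 + 1 + 1 + -1 = 0.
So rows 4 and 15 are orthogonal; the diagonal entry equals n = 16.

(2,2) entry = 16; (4,15) entry = 0.


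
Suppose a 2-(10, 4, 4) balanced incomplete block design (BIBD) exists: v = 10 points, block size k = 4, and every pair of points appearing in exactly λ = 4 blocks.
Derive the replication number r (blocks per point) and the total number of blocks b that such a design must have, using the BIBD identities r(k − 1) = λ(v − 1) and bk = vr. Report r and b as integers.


Any 2-(v, k, λ) BIBD satisfies two necessary conditions:
  (i)  Each point sits in r blocks, and counting incidences through any fixed point gives r(k − 1) = λ(v − 1), so r = λ(v − 1)/(k − 1).
  (ii) Total incidences bk = vr, so b = vr/k.
Step 1: r = λ(v − 1)/(k − 1) = 4·(10 − 1)/(4 − 1) = 4·9/3 = 36/3 = 12.
Step 2: b = vr/k = 10·12/4 = 120/4 = 30.
Check integrality: r = 12 ∈ Z ✓, b = 30 ∈ Z ✓.
(These identities are necessary conditions: they determine r and b for any design with these parameters, but do not by themselves prove that one exists.)

r = 12, b = 30.


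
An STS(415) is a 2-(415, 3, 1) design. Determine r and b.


An STS(v) is a 2-(v, 3, 1) BIBD: block size k = 3, λ = 1.
Replication: r(k − 1) = λ(v − 1) ⇒ r·2 = 415 − 1 = 414 ⇒ r = 207.
Block count: bk = vr ⇒ b·3 = 415·207 = 85905 ⇒ b = 28635.
(Check via b = v(v − 1)/6 = 415·414/6 = 171810/6 = 28635.)

r = 207, b = 28635.


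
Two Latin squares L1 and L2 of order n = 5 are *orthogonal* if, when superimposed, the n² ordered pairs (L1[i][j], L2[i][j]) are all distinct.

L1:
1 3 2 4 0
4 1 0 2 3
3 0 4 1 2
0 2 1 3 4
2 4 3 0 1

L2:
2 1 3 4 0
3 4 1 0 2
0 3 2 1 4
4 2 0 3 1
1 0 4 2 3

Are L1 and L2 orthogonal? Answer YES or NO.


Form the n² = 25 superimposed pairs (L1[i][j], L2[i][j]), row by row (rows and columns indexed from 0):
row 0: (1,2) (3,1) (2,3) (4,4) (0,0)
row 1: (4,3) (1,4) (0,1) (2,0) (3,2)
row 2: (3,0) (0,3) (4,2) (1,1) (2,4)
row 3: (0,4) (2,2) (1,0) (3,3) (4,1)
row 4: (2,1) (4,0) (3,4) (0,2) (1,3)
Orthogonality requires all 25 pairs distinct.
Check by first coordinate: for each symbol s of L1, list the L2 entries in the n cells where L1 = s; they must all differ.
  L1 = 0: L2 entries (in reading order) 0, 1, 3, 4, 2 — all 5 distinct ✓
  L1 = 1: L2 entries (in reading order) 2, 4, 1, 0, 3 — all 5 distinct ✓
  L1 = 2: L2 entries (in reading order) 3, 0, 4, 2, 1 — all 5 distinct ✓
  L1 = 3: L2 entries (in reading order) 1, 2, 0, 3, 4 — all 5 distinct ✓
  L1 = 4: L2 entries (in reading order) 4, 3, 2, 1, 0 — all 5 distinct ✓
Every symbol of L1 meets every symbol of L2 exactly once, so all 25 pairs are distinct (25 of 25).
Conclusion: YES.

YES


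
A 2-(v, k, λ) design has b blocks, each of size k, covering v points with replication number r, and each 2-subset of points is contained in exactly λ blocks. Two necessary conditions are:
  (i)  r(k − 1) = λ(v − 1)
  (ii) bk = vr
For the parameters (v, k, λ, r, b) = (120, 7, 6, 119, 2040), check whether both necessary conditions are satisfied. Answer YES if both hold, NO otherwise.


Condition (i): r(k − 1) = 119·6 = 714; λ(v − 1) = 6·119 = 714. Match? YES.
Condition (ii): bk = 2040·7 = 14280; vr = 120·119 = 14280. Match? YES.
Both conditions hold? YES.

YES


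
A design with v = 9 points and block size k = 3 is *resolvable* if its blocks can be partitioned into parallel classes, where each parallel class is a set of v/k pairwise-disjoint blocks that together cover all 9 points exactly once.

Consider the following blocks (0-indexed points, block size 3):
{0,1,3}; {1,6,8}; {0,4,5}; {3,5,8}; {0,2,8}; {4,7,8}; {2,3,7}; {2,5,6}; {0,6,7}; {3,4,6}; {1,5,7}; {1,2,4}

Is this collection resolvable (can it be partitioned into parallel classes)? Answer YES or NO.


v = 9, block size k = 3, number of blocks = 12.
For resolvability, blocks must partition into parallel classes of size v/k = 3.
Total blocks must therefore be a multiple of 3: 12 = 3·4 + 0 ⇒ divisible ✓.
Greedy packing gives 4 candidate class(es). Each should be a full parallel class (size 3, covers all 9 points).
  Class 1 (3 blocks): {0,1,3}; {4,7,8}; {2,5,6}. Points covered: [0, 1, 2, 3, 4, 5, 6, 7, 8].
  Class 2 (3 blocks): {1,6,8}; {0,4,5}; {2,3,7}. Points covered: [0, 1, 2, 3, 4, 5, 6, 7, 8].
  Class 3 (3 blocks): {3,5,8}; {0,6,7}; {1,2,4}. Points covered: [0, 1, 2, 3, 4, 5, 6, 7, 8].
  Class 4 (3 blocks): {0,2,8}; {3,4,6}; {1,5,7}. Points covered: [0, 1, 2, 3, 4, 5, 6, 7, 8].
All classes full (size 3)? YES. All classes cover every point? YES.
Resolvable? YES.

YES


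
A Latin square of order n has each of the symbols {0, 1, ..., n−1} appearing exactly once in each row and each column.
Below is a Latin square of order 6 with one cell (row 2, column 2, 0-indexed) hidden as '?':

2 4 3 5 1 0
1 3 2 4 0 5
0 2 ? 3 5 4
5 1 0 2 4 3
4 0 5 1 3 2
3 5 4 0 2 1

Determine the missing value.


Row 2 contains symbols [0, 2, 3, 4, 5] — missing [1].
Column 2 contains symbols [0, 2, 3, 4, 5] — missing [1].
The missing symbol must appear in both missing sets; intersection = [1].
Therefore the hidden value is 1.

Missing value = 1.


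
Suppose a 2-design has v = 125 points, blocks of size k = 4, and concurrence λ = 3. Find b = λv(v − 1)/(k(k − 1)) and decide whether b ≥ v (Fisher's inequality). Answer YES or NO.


b = λv(v − 1)/(k(k − 1)) = 3·125·124/(4·3) = 46500/12 = 3875.
Compare with v = 125: b ≥ v, so Fisher's inequality holds.

YES


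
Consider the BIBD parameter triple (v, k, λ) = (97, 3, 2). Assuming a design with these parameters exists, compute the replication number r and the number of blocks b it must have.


Any 2-(v, k, λ) BIBD satisfies two necessary conditions:
  (i)  Each point sits in r blocks, and counting incidences through any fixed point gives r(k − 1) = λ(v − 1), so r = λ(v − 1)/(k − 1).
  (ii) Total incidences bk = vr, so b = vr/k.
Step 1: r = λ(v − 1)/(k − 1) = 2·(97 − 1)/(3 − 1) = 2·96/2 = 192/2 = 96.
Step 2: b = vr/k = 97·96/3 = 9312/3 = 3104.
Check integrality: r = 96 ∈ Z ✓, b = 3104 ∈ Z ✓.
(These identities are necessary conditions: they determine r and b for any design with these parameters, but do not by themselves prove that one exists.)

r = 96, b = 3104.


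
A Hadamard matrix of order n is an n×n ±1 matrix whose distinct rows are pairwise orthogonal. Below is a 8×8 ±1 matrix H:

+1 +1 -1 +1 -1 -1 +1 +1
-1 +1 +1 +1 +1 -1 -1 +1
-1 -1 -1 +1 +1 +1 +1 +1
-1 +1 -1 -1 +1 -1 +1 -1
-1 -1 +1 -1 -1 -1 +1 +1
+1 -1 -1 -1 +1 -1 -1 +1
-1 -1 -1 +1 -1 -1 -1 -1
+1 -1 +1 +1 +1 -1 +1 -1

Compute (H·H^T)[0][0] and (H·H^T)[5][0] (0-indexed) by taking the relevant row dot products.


Row 0 of H: [1, 1, -1, 1, -1, -1, 1, 1].
Row 5 of H: [1, -1, -1, -1, 1, -1, -1, 1].
(H·H^T)[0][0] = Σ_j H[0][j]·H[0][j] = (1)² + (1)² + (-1)² + (1)² + (-1)² + (-1)² + (1)² + (1)² = 1 + 1 + 1 + 1 + 1 + 1 + 1 + 1 = 8.
(H·H^T)[5][0] = Σ_j H[5][j]·H[0][j] = (1)·(1) + (-1)·(1) + (-1)·(-1) + (-1)·(1) + (1)·(-1) + (-1)·(-1) + (-1)·(1) + (1)·(1) = 1 + -1 + 1 + -1 + -1 + 1 + -1 + 1 = 0.
So rows 5 and 0 are orthogonal; the diagonal entry equals n = 8.

(0,0) entry = 8; (5,0) entry = 0.


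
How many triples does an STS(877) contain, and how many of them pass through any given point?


An STS(v) is a 2-(v, 3, 1) BIBD: block size k = 3, λ = 1.
Replication: r(k − 1) = λ(v − 1) ⇒ r·2 = 877 − 1 = 876 ⇒ r = 438.
Block count: bk = vr ⇒ b·3 = 877·438 = 384126 ⇒ b = 128042.
(Check via b = v(v − 1)/6 = 877·876/6 = 768252/6 = 128042.)

r = 438, b = 128042.


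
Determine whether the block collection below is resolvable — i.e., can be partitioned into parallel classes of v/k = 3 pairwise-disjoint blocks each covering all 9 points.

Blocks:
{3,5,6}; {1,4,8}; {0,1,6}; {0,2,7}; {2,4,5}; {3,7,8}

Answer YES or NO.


v = 9, block size k = 3, number of blocks = 6.
For resolvability, blocks must partition into parallel classes of size v/k = 3.
Total blocks must therefore be a multiple of 3: 6 = 3·2 + 0 ⇒ divisible ✓.
Greedy packing gives 2 candidate class(es). Each should be a full parallel class (size 3, covers all 9 points).
  Class 1 (3 blocks): {3,5,6}; {1,4,8}; {0,2,7}. Points covered: [0, 1, 2, 3, 4, 5, 6, 7, 8].
  Class 2 (3 blocks): {0,1,6}; {2,4,5}; {3,7,8}. Points covered: [0, 1, 2, 3, 4, 5, 6, 7, 8].
All classes full (size 3)? YES. All classes cover every point? YES.
Resolvable? YES.

YES


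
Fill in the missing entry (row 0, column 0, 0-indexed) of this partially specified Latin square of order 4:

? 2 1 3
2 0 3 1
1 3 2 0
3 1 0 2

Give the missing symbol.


Row 0 contains symbols [1, 2, 3] — missing [0].
Column 0 contains symbols [1, 2, 3] — missing [0].
The missing symbol must appear in both missing sets; intersection = [0].
Therefore the hidden value is 0.

Missing value = 0.


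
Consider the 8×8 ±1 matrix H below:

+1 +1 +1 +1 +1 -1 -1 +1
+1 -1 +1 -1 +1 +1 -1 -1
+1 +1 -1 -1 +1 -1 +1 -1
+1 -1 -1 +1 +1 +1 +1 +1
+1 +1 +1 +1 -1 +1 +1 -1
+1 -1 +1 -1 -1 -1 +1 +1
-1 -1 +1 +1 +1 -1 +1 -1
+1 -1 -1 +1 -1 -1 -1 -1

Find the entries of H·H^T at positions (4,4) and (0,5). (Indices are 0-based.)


Row 0 of H: [1, 1, 1, 1, 1, -1, -1, 1].
Row 4 of H: [1, 1, 1, 1, -1, 1, 1, -1].
Row 5 of H: [1, -1, 1, -1, -1, -1, 1, 1].
(H·H^T)[4][4] = Σ_j H[4][j]·H[4][j] = (1)² + (1)² + (1)² + (1)² + (-1)² + (1)² + (1)² + (-1)² = 1 + 1 + 1 + 1 + 1 + 1 + 1 + 1 = 8.
(H·H^T)[0][5] = Σ_j H[0][j]·H[5][j] = (1)·(1) + (1)·(-1) + (1)·(1) + (1)·(-1) + (1)·(-1) + (-1)·(-1) + (-1)·(1) + (1)·(1) = 1 + -1 + 1 + -1 + -1 + 1 + -1 + 1 = 0.
So rows 0 and 5 are orthogonal; the diagonal entry equals n = 8.

(4,4) entry = 8; (0,5) entry = 0.


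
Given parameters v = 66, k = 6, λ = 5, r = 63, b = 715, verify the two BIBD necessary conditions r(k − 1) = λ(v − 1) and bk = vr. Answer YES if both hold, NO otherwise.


Condition (i): r(k − 1) = 63·5 = 315; λ(v − 1) = 5·65 = 325. Match? NO.
Condition (ii): bk = 715·6 = 4290; vr = 66·63 = 4158. Match? NO.
Both conditions hold? NO.

NO


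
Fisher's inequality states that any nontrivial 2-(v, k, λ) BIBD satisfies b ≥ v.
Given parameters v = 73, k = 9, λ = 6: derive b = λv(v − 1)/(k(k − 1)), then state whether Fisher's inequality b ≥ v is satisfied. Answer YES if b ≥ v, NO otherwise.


r = λ(v − 1)/(k − 1) = 6·72/8 = 54.
b = vr/k = 73·54/9 = 438.
Fisher's inequality: b ≥ v ⇔ 438 ≥ 73? YES.

YES


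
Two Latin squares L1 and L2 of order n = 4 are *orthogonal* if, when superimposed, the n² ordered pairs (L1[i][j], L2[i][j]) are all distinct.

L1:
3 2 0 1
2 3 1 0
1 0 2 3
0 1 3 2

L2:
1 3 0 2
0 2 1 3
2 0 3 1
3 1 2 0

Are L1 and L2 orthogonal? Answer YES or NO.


Form the n² = 16 superimposed pairs (L1[i][j], L2[i][j]), row by row (rows and columns indexed from 0):
row 0: (3,1) (2,3) (0,0) (1,2)
row 1: (2,0) (3,2) (1,1) (0,3)
row 2: (1,2) (0,0) (2,3) (3,1)
row 3: (0,3) (1,1) (3,2) (2,0)
Orthogonality requires all 16 pairs distinct.
But the pair (1,2) repeats: cell (0,3) has L1 = 1, L2 = 2, and cell (2,0) has L1 = 1, L2 = 2.
A repeated pair means some other pair never occurs (only 8 distinct pairs out of 16), so the squares are not orthogonal.
Conclusion: NO.

NO


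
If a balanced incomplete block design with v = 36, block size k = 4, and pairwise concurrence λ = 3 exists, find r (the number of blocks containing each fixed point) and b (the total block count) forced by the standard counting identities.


Any 2-(v, k, λ) BIBD satisfies two necessary conditions:
  (i)  Each point sits in r blocks, and counting incidences through any fixed point gives r(k − 1) = λ(v − 1), so r = λ(v − 1)/(k − 1).
  (ii) Total incidences bk = vr, so b = vr/k.
Step 1: r = λ(v − 1)/(k − 1) = 3·(36 − 1)/(4 − 1) = 3·35/3 = 105/3 = 35.
Step 2: b = vr/k = 36·35/4 = 1260/4 = 315.
Check integrality: r = 35 ∈ Z ✓, b = 315 ∈ Z ✓.
(These identities are necessary conditions: they determine r and b for any design with these parameters, but do not by themselves prove that one exists.)

r = 35, b = 315.


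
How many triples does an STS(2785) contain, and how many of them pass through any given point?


An STS(v) is a 2-(v, 3, 1) BIBD: block size k = 3, λ = 1.
Replication: r(k − 1) = λ(v − 1) ⇒ r·2 = 2785 − 1 = 2784 ⇒ r = 1392.
Block count: b = v(v − 1)/6 = 2785·2784/6 = 7753440/6 = 1292240.
(Check via bk = vr: 1292240·3 = 3876720 = 2785·1392 = 3876720 ✓.)

r = 1392, b = 1292240.


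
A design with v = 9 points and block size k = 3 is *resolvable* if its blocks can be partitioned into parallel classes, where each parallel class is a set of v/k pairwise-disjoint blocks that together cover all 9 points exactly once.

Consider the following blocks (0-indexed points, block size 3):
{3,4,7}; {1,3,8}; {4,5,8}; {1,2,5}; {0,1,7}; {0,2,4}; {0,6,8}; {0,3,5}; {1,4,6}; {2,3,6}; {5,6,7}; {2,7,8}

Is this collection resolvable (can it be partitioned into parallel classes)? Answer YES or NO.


v = 9, block size k = 3, number of blocks = 12.
For resolvability, blocks must partition into parallel classes of size v/k = 3.
Total blocks must therefore be a multiple of 3: 12 = 3·4 + 0 ⇒ divisible ✓.
Greedy packing gives 4 candidate class(es). Each should be a full parallel class (size 3, covers all 9 points).
  Class 1 (3 blocks): {3,4,7}; {1,2,5}; {0,6,8}. Points covered: [0, 1, 2, 3, 4, 5, 6, 7, 8].
  Class 2 (3 blocks): {1,3,8}; {0,2,4}; {5,6,7}. Points covered: [0, 1, 2, 3, 4, 5, 6, 7, 8].
  Class 3 (3 blocks): {4,5,8}; {0,1,7}; {2,3,6}. Points covered: [0, 1, 2, 3, 4, 5, 6, 7, 8].
  Class 4 (3 blocks): {0,3,5}; {1,4,6}; {2,7,8}. Points covered: [0, 1, 2, 3, 4, 5, 6, 7, 8].
All classes full (size 3)? YES. All classes cover every point? YES.
Resolvable? YES.

YES


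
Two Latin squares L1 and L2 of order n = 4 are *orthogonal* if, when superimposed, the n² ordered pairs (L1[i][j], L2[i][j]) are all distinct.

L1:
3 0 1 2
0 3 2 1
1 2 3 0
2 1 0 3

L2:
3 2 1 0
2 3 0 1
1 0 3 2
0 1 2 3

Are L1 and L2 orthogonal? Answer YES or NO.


Form the n² = 16 superimposed pairs (L1[i][j], L2[i][j]), row by row (rows and columns indexed from 0):
row 0: (3,3) (0,2) (1,1) (2,0)
row 1: (0,2) (3,3) (2,0) (1,1)
row 2: (1,1) (2,0) (3,3) (0,2)
row 3: (2,0) (1,1) (0,2) (3,3)
Orthogonality requires all 16 pairs distinct.
But the pair (0,2) repeats: cell (0,1) has L1 = 0, L2 = 2, and cell (1,0) has L1 = 0, L2 = 2.
A repeated pair means some other pair never occurs (only 4 distinct pairs out of 16), so the squares are not orthogonal.
Conclusion: NO.

NO


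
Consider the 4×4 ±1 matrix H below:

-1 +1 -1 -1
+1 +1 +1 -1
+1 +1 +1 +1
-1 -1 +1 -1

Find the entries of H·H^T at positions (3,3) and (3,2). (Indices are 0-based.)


Row 2 of H: [1, 1, 1, 1].
Row 3 of H: [-1, -1, 1, -1].
(H·H^T)[3][3] = Σ_j H[3][j]·H[3][j] = (-1)² + (-1)² + (1)² + (-1)² = 1 + 1 + 1 + 1 = 4.
(H·H^T)[3][2] = Σ_j H[3][j]·H[2][j] = (-1)·(1) + (-1)·(1) + (1)·(1) + (-1)·(1) = -1 + -1 + 1 + -1 = -2.
Rows 3 and 2 are not orthogonal (dot product = -2 ≠ 0), so H is not a Hadamard matrix.

(3,3) entry = 4; (3,2) entry = -2.


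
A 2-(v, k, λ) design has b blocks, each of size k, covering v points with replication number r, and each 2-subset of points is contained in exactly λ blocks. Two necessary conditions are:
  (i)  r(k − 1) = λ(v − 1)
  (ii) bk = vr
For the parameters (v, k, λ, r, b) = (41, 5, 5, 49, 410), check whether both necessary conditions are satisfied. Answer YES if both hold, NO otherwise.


Condition (i): r(k − 1) = 49·4 = 196; λ(v − 1) = 5·40 = 200. Match? NO.
Condition (ii): bk = 410·5 = 2050; vr = 41·49 = 2009. Match? NO.
Both conditions hold? NO.

NO


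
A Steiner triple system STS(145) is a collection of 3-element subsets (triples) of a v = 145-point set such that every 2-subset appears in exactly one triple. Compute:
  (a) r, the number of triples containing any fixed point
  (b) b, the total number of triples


An STS(v) is a 2-(v, 3, 1) BIBD: block size k = 3, λ = 1.
Replication: r(k − 1) = λ(v − 1) ⇒ r·2 = 145 − 1 = 144 ⇒ r = 72.
Block count: b = v(v − 1)/6 = 145·144/6 = 20880/6 = 3480.
(Check via bk = vr: 3480·3 = 10440 = 145·72 = 10440 ✓.)

r = 72, b = 3480.


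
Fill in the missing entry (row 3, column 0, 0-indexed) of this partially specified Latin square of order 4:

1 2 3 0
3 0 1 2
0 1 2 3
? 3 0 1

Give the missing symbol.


Row 3 contains symbols [0, 1, 3] — missing [2].
Column 0 contains symbols [0, 1, 3] — missing [2].
The missing symbol must appear in both missing sets; intersection = [2].
Therefore the hidden value is 2.

Missing value = 2.


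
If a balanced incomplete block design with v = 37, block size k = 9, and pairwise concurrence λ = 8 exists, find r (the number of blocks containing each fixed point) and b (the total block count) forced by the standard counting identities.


Any 2-(v, k, λ) BIBD satisfies two necessary conditions:
  (i)  Each point sits in r blocks, and counting incidences through any fixed point gives r(k − 1) = λ(v − 1), so r = λ(v − 1)/(k − 1).
  (ii) Total incidences bk = vr, so b = vr/k.
Step 1: r = λ(v − 1)/(k − 1) = 8·(37 − 1)/(9 − 1) = 8·36/8 = 288/8 = 36.
Step 2: b = vr/k = 37·36/9 = 1332/9 = 148.
Check integrality: r = 36 ∈ Z ✓, b = 148 ∈ Z ✓.
(These identities are necessary conditions: they determine r and b for any design with these parameters, but do not by themselves prove that one exists.)

r = 36, b = 148.


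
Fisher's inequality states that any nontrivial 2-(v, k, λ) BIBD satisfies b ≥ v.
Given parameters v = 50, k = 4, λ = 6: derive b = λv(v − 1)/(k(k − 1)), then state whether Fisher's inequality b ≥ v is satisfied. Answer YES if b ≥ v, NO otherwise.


b = λv(v − 1)/(k(k − 1)) = 6·50·49/(4·3) = 14700/12 = 1225.
Compare with v = 50: b ≥ v, so Fisher's inequality holds.

YES


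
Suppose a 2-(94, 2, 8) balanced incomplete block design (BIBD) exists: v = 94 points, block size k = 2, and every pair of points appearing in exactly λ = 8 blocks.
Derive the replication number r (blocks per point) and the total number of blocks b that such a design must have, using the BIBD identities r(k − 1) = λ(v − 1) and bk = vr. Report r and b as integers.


Any 2-(v, k, λ) BIBD satisfies two necessary conditions:
  (i)  Each point sits in r blocks, and counting incidences through any fixed point gives r(k − 1) = λ(v − 1), so r = λ(v − 1)/(k − 1).
  (ii) Total incidences bk = vr, so b = vr/k.
Step 1: r = λ(v − 1)/(k − 1) = 8·(94 − 1)/(2 − 1) = 8·93/1 = 744/1 = 744.
Step 2: b = vr/k = 94·744/2 = 69936/2 = 34968.
Check integrality: r = 744 ∈ Z ✓, b = 34968 ∈ Z ✓.
(These identities are necessary conditions: they determine r and b for any design with these parameters, but do not by themselves prove that one exists.)

r = 744, b = 34968.


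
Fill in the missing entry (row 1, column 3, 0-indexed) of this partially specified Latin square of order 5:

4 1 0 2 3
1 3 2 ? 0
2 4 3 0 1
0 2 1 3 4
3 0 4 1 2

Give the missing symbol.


Row 1 contains symbols [0, 1, 2, 3] — missing [4].
Column 3 contains symbols [0, 1, 2, 3] — missing [4].
The missing symbol must appear in both missing sets; intersection = [4].
Therefore the hidden value is 4.

Missing value = 4.


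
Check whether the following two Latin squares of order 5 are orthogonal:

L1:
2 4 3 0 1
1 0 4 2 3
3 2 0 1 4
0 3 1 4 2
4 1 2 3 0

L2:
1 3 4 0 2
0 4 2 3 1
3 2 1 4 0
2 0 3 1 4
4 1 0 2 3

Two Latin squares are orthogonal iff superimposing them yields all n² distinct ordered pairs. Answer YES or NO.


Form the n² = 25 superimposed pairs (L1[i][j], L2[i][j]), row by row (rows and columns indexed from 0):
row 0: (2,1) (4,3) (3,4) (0,0) (1,2)
row 1: (1,0) (0,4) (4,2) (2,3) (3,1)
row 2: (3,3) (2,2) (0,1) (1,4) (4,0)
row 3: (0,2) (3,0) (1,3) (4,1) (2,4)
row 4: (4,4) (1,1) (2,0) (3,2) (0,3)
Orthogonality requires all 25 pairs distinct.
Check by first coordinate: for each symbol s of L1, list the L2 entries in the n cells where L1 = s; they must all differ.
  L1 = 0: L2 entries (in reading order) 0, 4, 1, 2, 3 — all 5 distinct ✓
  L1 = 1: L2 entries (in reading order) 2, 0, 4, 3, 1 — all 5 distinct ✓
  L1 = 2: L2 entries (in reading order) 1, 3, 2, 4, 0 — all 5 distinct ✓
  L1 = 3: L2 entries (in reading order) 4, 1, 3, 0, 2 — all 5 distinct ✓
  L1 = 4: L2 entries (in reading order) 3, 2, 0, 1, 4 — all 5 distinct ✓
Every symbol of L1 meets every symbol of L2 exactly once, so all 25 pairs are distinct (25 of 25).
Conclusion: YES.

YES


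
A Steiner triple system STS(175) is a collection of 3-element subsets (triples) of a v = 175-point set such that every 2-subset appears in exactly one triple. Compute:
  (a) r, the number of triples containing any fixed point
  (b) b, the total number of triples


An STS(v) is a 2-(v, 3, 1) BIBD: block size k = 3, λ = 1.
Replication: r(k − 1) = λ(v − 1) ⇒ r·2 = 175 − 1 = 174 ⇒ r = 87.
Block count: b = v(v − 1)/6 = 175·174/6 = 30450/6 = 5075.
(Check via bk = vr: 5075·3 = 15225 = 175·87 = 15225 ✓.)

r = 87, b = 5075.


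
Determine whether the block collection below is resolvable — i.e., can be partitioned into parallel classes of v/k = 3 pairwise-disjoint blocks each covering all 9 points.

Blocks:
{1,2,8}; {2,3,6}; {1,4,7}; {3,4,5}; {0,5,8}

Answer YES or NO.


v = 9, block size k = 3, number of blocks = 5.
For resolvability, blocks must partition into parallel classes of size v/k = 3.
Total blocks must therefore be a multiple of 3: 5 = 3·1 + 2 ⇒ not divisible ✗.
Resolvable? NO.

NO


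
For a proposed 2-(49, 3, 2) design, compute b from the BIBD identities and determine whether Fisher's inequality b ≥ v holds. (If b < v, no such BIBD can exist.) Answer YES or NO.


b = λv(v − 1)/(k(k − 1)) = 2·49·48/(3·2) = 4704/6 = 784.
Compare with v = 49: b ≥ v, so Fisher's inequality holds.

YES


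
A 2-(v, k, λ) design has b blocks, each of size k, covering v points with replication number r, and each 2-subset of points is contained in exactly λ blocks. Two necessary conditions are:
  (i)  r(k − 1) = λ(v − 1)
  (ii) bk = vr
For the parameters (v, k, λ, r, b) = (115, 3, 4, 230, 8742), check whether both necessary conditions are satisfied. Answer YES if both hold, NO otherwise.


Condition (i): r(k − 1) = 230·2 = 460; λ(v − 1) = 4·114 = 456. Match? NO.
Condition (ii): bk = 8742·3 = 26226; vr = 115·230 = 26450. Match? NO.
Both conditions hold? NO.

NO


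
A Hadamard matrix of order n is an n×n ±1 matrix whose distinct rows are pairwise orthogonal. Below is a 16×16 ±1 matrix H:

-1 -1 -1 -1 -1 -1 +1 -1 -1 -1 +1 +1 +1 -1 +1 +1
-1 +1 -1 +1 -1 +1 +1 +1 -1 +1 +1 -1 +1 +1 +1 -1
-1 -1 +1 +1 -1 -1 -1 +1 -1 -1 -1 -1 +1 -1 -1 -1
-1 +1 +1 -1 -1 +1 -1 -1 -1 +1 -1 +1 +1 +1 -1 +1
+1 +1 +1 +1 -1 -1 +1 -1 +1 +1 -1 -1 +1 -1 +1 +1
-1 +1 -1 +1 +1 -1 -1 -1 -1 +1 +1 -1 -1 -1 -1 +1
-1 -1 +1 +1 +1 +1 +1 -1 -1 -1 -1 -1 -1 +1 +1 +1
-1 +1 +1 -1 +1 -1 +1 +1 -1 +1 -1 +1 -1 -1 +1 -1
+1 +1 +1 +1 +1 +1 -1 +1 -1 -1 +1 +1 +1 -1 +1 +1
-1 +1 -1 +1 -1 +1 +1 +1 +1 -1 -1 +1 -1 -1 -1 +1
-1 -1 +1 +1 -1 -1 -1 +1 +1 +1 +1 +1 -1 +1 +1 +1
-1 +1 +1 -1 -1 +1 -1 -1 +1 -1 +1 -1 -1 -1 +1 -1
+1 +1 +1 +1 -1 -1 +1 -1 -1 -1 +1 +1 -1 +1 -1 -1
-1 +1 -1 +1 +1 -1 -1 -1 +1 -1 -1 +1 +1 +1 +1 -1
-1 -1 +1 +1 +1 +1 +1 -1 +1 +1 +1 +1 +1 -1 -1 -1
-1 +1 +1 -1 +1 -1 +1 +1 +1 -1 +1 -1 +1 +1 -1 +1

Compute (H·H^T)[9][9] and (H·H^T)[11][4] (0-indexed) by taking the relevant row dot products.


Row 4 of H: [1, 1, 1, 1, -1, -1, 1, -1, 1, 1, -1, -1, 1, -1, 1, 1].
Row 9 of H: [-1, 1, -1, 1, -1, 1, 1, 1, 1, -1, -1, 1, -1, -1, -1, 1].
Row 11 of H: [-1, 1, 1, -1, -1, 1, -1, -1, 1, -1, 1, -1, -1, -1, 1, -1].
(H·H^T)[9][9] = Σ_j H[9][j]·H[9][j] = (-1)² + (1)² + (-1)² + (1)² + (-1)² + (1)² + (1)² + (1)² + (1)² + (-1)² + (-1)² + (1)² + (-1)² + (-1)² + (-1)² + (1)² = 1 + 1 + 1 + 1 + 1 + 1 + 1 + 1 + 1 + 1 + 1 + 1 + 1 + 1 + 1 + 1 = 16.
(H·H^T)[11][4] = Σ_j H[11][j]·H[4][j] = (-1)·(1) + (1)·(1) + (1)·(1) + (-1)·(1) + (-1)·(-1) + (1)·(-1) + (-1)·(1) + (-1)·(-1) + (1)·(1) + (-1)·(1) + (1)·(-1) + (-1)·(-1) + (-1)·(1) + (-1)·(-1) + (1)·(1) + (-1)·(1) = -1 + 1 + 1 + -1 + 1 + -1 + -1 + 1 + 1 + -1 + -1 + 1 + -1 + 1 + 1 + -1 = 0.
So rows 11 and 4 are orthogonal; the diagonal entry equals n = 16.

(9,9) entry = 16; (11,4) entry = 0.


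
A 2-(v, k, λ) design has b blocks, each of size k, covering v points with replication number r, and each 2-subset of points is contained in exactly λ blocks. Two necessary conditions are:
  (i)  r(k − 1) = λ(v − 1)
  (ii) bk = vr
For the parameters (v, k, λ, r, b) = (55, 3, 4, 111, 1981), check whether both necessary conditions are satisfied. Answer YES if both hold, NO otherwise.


Condition (i): r(k − 1) = 111·2 = 222; λ(v − 1) = 4·54 = 216. Match? NO.
Condition (ii): bk = 1981·3 = 5943; vr = 55·111 = 6105. Match? NO.
Both conditions hold? NO.

NO


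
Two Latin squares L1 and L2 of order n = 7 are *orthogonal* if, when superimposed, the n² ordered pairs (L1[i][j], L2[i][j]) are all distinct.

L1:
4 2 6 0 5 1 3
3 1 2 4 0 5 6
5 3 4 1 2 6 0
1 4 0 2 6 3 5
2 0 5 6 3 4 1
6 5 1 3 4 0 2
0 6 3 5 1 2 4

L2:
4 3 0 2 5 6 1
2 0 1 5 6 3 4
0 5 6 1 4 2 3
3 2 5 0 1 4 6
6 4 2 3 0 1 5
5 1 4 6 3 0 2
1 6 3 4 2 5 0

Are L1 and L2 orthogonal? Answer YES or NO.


Form the n² = 49 superimposed pairs (L1[i][j], L2[i][j]), row by row (rows and columns indexed from 0):
row 0: (4,4) (2,3) (6,0) (0,2) (5,5) (1,6) (3,1)
row 1: (3,2) (1,0) (2,1) (4,5) (0,6) (5,3) (6,4)
row 2: (5,0) (3,5) (4,6) (1,1) (2,4) (6,2) (0,3)
row 3: (1,3) (4,2) (0,5) (2,0) (6,1) (3,4) (5,6)
row 4: (2,6) (0,4) (5,2) (6,3) (3,0) (4,1) (1,5)
row 5: (6,5) (5,1) (1,4) (3,6) (4,3) (0,0) (2,2)
row 6: (0,1) (6,6) (3,3) (5,4) (1,2) (2,5) (4,0)
Orthogonality requires all 49 pairs distinct.
Check by first coordinate: for each symbol s of L1, list the L2 entries in the n cells where L1 = s; they must all differ.
  L1 = 0: L2 entries (in reading order) 2, 6, 3, 5, 4, 0, 1 — all 7 distinct ✓
  L1 = 1: L2 entries (in reading order) 6, 0, 1, 3, 5, 4, 2 — all 7 distinct ✓
  L1 = 2: L2 entries (in reading order) 3, 1, 4, 0, 6, 2, 5 — all 7 distinct ✓
  L1 = 3: L2 entries (in reading order) 1, 2, 5, 4, 0, 6, 3 — all 7 distinct ✓
  L1 = 4: L2 entries (in reading order) 4, 5, 6, 2, 1, 3, 0 — all 7 distinct ✓
  L1 = 5: L2 entries (in reading order) 5, 3, 0, 6, 2, 1, 4 — all 7 distinct ✓
  L1 = 6: L2 entries (in reading order) 0, 4, 2, 1, 3, 5, 6 — all 7 distinct ✓
Every symbol of L1 meets every symbol of L2 exactly once, so all 49 pairs are distinct (49 of 49).
Conclusion: YES.

YES


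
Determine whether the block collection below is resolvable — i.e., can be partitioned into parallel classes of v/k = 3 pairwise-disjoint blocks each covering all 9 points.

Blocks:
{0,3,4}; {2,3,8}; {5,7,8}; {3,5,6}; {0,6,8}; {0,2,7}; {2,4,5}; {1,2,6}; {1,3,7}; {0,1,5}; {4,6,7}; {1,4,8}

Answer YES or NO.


v = 9, block size k = 3, number of blocks = 12.
For resolvability, blocks must partition into parallel classes of size v/k = 3.
Total blocks must therefore be a multiple of 3: 12 = 3·4 + 0 ⇒ divisible ✓.
Greedy packing gives 4 candidate class(es). Each should be a full parallel class (size 3, covers all 9 points).
  Class 1 (3 blocks): {0,3,4}; {5,7,8}; {1,2,6}. Points covered: [0, 1, 2, 3, 4, 5, 6, 7, 8].
  Class 2 (3 blocks): {2,3,8}; {0,1,5}; {4,6,7}. Points covered: [0, 1, 2, 3, 4, 5, 6, 7, 8].
  Class 3 (3 blocks): {3,5,6}; {0,2,7}; {1,4,8}. Points covered: [0, 1, 2, 3, 4, 5, 6, 7, 8].
  Class 4 (3 blocks): {0,6,8}; {2,4,5}; {1,3,7}. Points covered: [0, 1, 2, 3, 4, 5, 6, 7, 8].
All classes full (size 3)? YES. All classes cover every point? YES.
Resolvable? YES.

YES


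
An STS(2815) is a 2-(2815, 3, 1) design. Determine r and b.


An STS(v) is a 2-(v, 3, 1) BIBD: block size k = 3, λ = 1.
Replication: r(k − 1) = λ(v − 1) ⇒ r·2 = 2815 − 1 = 2814 ⇒ r = 1407.
Block count: b = v(v − 1)/6 = 2815·2814/6 = 7921410/6 = 1320235.
(Check via bk = vr: 1320235·3 = 3960705 = 2815·1407 = 3960705 ✓.)

r = 1407, b = 1320235.


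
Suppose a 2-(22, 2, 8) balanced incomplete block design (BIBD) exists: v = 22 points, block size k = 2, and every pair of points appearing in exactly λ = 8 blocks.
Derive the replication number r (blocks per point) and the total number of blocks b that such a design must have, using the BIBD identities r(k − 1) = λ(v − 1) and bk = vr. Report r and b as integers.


Any 2-(v, k, λ) BIBD satisfies two necessary conditions:
  (i)  Each point sits in r blocks, and counting incidences through any fixed point gives r(k − 1) = λ(v − 1), so r = λ(v − 1)/(k − 1).
  (ii) Total incidences bk = vr, so b = vr/k.
Step 1: r = λ(v − 1)/(k − 1) = 8·(22 − 1)/(2 − 1) = 8·21/1 = 168/1 = 168.
Step 2: b = vr/k = 22·168/2 = 3696/2 = 1848.
Check integrality: r = 168 ∈ Z ✓, b = 1848 ∈ Z ✓.
(These identities are necessary conditions: they determine r and b for any design with these parameters, but do not by themselves prove that one exists.)

r = 168, b = 1848.


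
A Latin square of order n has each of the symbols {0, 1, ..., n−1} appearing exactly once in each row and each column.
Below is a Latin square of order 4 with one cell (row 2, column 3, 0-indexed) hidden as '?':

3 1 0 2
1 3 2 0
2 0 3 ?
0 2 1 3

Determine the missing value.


Row 2 contains symbols [0, 2, 3] — missing [1].
Column 3 contains symbols [0, 2, 3] — missing [1].
The missing symbol must appear in both missing sets; intersection = [1].
Therefore the hidden value is 1.

Missing value = 1.


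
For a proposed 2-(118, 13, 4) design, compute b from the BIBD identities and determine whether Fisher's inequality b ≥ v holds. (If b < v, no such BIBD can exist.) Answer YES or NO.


r = λ(v − 1)/(k − 1) = 4·117/12 = 39.
b = vr/k = 118·39/13 = 354.
Fisher's inequality: b ≥ v ⇔ 354 ≥ 118? YES.

YES


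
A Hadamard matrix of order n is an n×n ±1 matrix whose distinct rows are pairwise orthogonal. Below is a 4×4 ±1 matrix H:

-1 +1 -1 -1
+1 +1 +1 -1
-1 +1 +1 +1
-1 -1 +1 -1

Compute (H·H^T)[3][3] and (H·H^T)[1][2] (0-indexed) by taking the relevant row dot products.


Row 1 of H: [1, 1, 1, -1].
Row 2 of H: [-1, 1, 1, 1].
Row 3 of H: [-1, -1, 1, -1].
(H·H^T)[3][3] = Σ_j H[3][j]·H[3][j] = (-1)² + (-1)² + (1)² + (-1)² = 1 + 1 + 1 + 1 = 4.
(H·H^T)[1][2] = Σ_j H[1][j]·H[2][j] = (1)·(-1) + (1)·(1) + (1)·(1) + (-1)·(1) = -1 + 1 + 1 + -1 = 0.
So rows 1 and 2 are orthogonal; the diagonal entry equals n = 4.

(3,3) entry = 4; (1,2) entry = 0.


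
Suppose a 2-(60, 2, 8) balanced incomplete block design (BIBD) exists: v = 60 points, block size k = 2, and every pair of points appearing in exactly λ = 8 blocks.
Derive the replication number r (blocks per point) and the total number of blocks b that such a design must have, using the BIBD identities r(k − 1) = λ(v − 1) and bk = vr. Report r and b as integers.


Any 2-(v, k, λ) BIBD satisfies two necessary conditions:
  (i)  Each point sits in r blocks, and counting incidences through any fixed point gives r(k − 1) = λ(v − 1), so r = λ(v − 1)/(k − 1).
  (ii) Total incidences bk = vr, so b = vr/k.
Step 1: r = λ(v − 1)/(k − 1) = 8·(60 − 1)/(2 − 1) = 8·59/1 = 472/1 = 472.
Step 2: b = vr/k = 60·472/2 = 28320/2 = 14160.
Check integrality: r = 472 ∈ Z ✓, b = 14160 ∈ Z ✓.
(These identities are necessary conditions: they determine r and b for any design with these parameters, but do not by themselves prove that one exists.)

r = 472, b = 14160.


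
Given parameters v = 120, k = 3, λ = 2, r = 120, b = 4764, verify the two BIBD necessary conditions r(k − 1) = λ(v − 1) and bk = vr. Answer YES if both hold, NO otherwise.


Condition (i): r(k − 1) = 120·2 = 240; λ(v − 1) = 2·119 = 238. Match? NO.
Condition (ii): bk = 4764·3 = 14292; vr = 120·120 = 14400. Match? NO.
Both conditions hold? NO.

NO


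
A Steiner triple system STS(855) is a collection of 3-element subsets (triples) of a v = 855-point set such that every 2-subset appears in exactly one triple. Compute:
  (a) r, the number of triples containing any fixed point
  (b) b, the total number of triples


An STS(v) is a 2-(v, 3, 1) BIBD: block size k = 3, λ = 1.
Replication: r(k − 1) = λ(v − 1) ⇒ r·2 = 855 − 1 = 854 ⇒ r = 427.
Block count: b = v(v − 1)/6 = 855·854/6 = 730170/6 = 121695.
(Check via bk = vr: 121695·3 = 365085 = 855·427 = 365085 ✓.)

r = 427, b = 121695.


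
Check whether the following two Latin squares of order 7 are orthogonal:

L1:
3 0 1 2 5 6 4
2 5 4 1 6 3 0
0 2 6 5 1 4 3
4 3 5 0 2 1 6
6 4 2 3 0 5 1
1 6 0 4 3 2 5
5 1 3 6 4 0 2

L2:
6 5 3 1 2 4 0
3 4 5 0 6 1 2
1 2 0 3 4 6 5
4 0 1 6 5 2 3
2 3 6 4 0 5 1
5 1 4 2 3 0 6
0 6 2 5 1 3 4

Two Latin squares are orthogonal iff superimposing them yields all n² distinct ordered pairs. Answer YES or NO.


Form the n² = 49 superimposed pairs (L1[i][j], L2[i][j]), row by row (rows and columns indexed from 0):
row 0: (3,6) (0,5) (1,3) (2,1) (5,2) (6,4) (4,0)
row 1: (2,3) (5,4) (4,5) (1,0) (6,6) (3,1) (0,2)
row 2: (0,1) (2,2) (6,0) (5,3) (1,4) (4,6) (3,5)
row 3: (4,4) (3,0) (5,1) (0,6) (2,5) (1,2) (6,3)
row 4: (6,2) (4,3) (2,6) (3,4) (0,0) (5,5) (1,1)
row 5: (1,5) (6,1) (0,4) (4,2) (3,3) (2,0) (5,6)
row 6: (5,0) (1,6) (3,2) (6,5) (4,1) (0,3) (2,4)
Orthogonality requires all 49 pairs distinct.
Check by first coordinate: for each symbol s of L1, list the L2 entries in the n cells where L1 = s; they must all differ.
  L1 = 0: L2 entries (in reading order) 5, 2, 1, 6, 0, 4, 3 — all 7 distinct ✓
  L1 = 1: L2 entries (in reading order) 3, 0, 4, 2, 1, 5, 6 — all 7 distinct ✓
  L1 = 2: L2 entries (in reading order) 1, 3, 2, 5, 6, 0, 4 — all 7 distinct ✓
  L1 = 3: L2 entries (in reading order) 6, 1, 5, 0, 4, 3, 2 — all 7 distinct ✓
  L1 = 4: L2 entries (in reading order) 0, 5, 6, 4, 3, 2, 1 — all 7 distinct ✓
  L1 = 5: L2 entries (in reading order) 2, 4, 3, 1, 5, 6, 0 — all 7 distinct ✓
  L1 = 6: L2 entries (in reading order) 4, 6, 0, 3, 2, 1, 5 — all 7 distinct ✓
Every symbol of L1 meets every symbol of L2 exactly once, so all 49 pairs are distinct (49 of 49).
Conclusion: YES.

YES


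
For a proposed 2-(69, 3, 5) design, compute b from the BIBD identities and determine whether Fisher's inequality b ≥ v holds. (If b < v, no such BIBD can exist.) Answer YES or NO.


b = λv(v − 1)/(k(k − 1)) = 5·69·68/(3·2) = 23460/6 = 3910.
Compare with v = 69: b ≥ v, so Fisher's inequality holds.

YES


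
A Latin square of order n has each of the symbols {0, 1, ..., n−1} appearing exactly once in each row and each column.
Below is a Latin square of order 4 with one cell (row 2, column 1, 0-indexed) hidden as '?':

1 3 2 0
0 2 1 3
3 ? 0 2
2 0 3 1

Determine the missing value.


Row 2 contains symbols [0, 2, 3] — missing [1].
Column 1 contains symbols [0, 2, 3] — missing [1].
The missing symbol must appear in both missing sets; intersection = [1].
Therefore the hidden value is 1.

Missing value = 1.


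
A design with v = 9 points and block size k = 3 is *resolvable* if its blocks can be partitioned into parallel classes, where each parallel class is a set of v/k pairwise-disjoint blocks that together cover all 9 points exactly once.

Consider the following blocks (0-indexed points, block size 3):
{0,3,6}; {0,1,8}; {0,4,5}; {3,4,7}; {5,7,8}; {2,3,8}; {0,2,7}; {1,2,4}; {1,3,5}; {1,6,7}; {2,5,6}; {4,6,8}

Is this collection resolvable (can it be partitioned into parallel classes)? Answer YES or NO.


v = 9, block size k = 3, number of blocks = 12.
For resolvability, blocks must partition into parallel classes of size v/k = 3.
Total blocks must therefore be a multiple of 3: 12 = 3·4 + 0 ⇒ divisible ✓.
Greedy packing gives 4 candidate class(es). Each should be a full parallel class (size 3, covers all 9 points).
  Class 1 (3 blocks): {0,3,6}; {5,7,8}; {1,2,4}. Points covered: [0, 1, 2, 3, 4, 5, 6, 7, 8].
  Class 2 (3 blocks): {0,1,8}; {3,4,7}; {2,5,6}. Points covered: [0, 1, 2, 3, 4, 5, 6, 7, 8].
  Class 3 (3 blocks): {0,4,5}; {2,3,8}; {1,6,7}. Points covered: [0, 1, 2, 3, 4, 5, 6, 7, 8].
  Class 4 (3 blocks): {0,2,7}; {1,3,5}; {4,6,8}. Points covered: [0, 1, 2, 3, 4, 5, 6, 7, 8].
All classes full (size 3)? YES. All classes cover every point? YES.
Resolvable? YES.

YES


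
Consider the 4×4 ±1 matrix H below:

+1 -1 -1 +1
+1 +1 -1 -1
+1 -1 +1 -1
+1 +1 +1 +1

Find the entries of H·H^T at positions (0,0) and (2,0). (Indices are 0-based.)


Row 0 of H: [1, -1, -1, 1].
Row 2 of H: [1, -1, 1, -1].
(H·H^T)[0][0] = Σ_j H[0][j]·H[0][j] = (1)² + (-1)² + (-1)² + (1)² = 1 + 1 + 1 + 1 = 4.
(H·H^T)[2][0] = Σ_j H[2][j]·H[0][j] = (1)·(1) + (-1)·(-1) + (1)·(-1) + (-1)·(1) = 1 + 1 + -1 + -1 = 0.
So rows 2 and 0 are orthogonal; the diagonal entry equals n = 4.

(0,0) entry = 4; (2,0) entry = 0.
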